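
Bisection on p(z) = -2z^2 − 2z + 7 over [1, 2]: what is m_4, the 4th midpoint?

z = 1.5 gives p = -0.5, negative; keep [1, 1.5]
z = 1.25 gives p = 1.375, positive; keep [1.25, 1.5]
z = 1.375 gives p = 0.46875, positive; keep [1.375, 1.5]
z = 1.4375 gives p = -0.0078, negative; keep [1.375, 1.4375]

1.4375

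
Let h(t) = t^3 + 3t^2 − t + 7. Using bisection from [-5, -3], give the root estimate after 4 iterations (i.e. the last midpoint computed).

m = -4, h(m) = -5 (−); new bracket [-4, -3]
m = -3.5, h(m) = 4.375 (+); new bracket [-4, -3.5]
m = -3.75, h(m) = 0.203125 (+); new bracket [-4, -3.75]
m = -3.875, h(m) = -2.2637 (−); new bracket [-3.875, -3.75]

-3.875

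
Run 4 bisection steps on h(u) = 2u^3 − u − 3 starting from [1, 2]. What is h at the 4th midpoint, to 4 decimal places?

h(1.5) = 2.25 > 0, so the root lies in [1, 1.5]
h(1.25) = -0.34375 < 0, so the root lies in [1.25, 1.5]
h(1.375) = 0.824219 > 0, so the root lies in [1.25, 1.375]
h(1.3125) = 0.2095 > 0, so the root lies in [1.25, 1.3125]

0.2095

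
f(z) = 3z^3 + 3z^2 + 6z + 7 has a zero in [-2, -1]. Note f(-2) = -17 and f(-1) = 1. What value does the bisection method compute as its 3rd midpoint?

-1.125

z = -1.5 gives f = -5.375, negative; keep [-1.5, -1]
z = -1.25 gives f = -1.671875, negative; keep [-1.25, -1]
z = -1.125 gives f = -0.224609, negative; keep [-1.125, -1]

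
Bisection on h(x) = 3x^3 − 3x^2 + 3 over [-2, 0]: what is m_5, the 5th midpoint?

m = -1, h(m) = -3 (−); new bracket [-1, 0]
m = -0.5, h(m) = 1.875 (+); new bracket [-1, -0.5]
m = -0.75, h(m) = 0.046875 (+); new bracket [-1, -0.75]
m = -0.875, h(m) = -1.3066 (−); new bracket [-0.875, -0.75]
m = -0.8125, h(m) = -0.5896 (−); new bracket [-0.8125, -0.75]

-0.8125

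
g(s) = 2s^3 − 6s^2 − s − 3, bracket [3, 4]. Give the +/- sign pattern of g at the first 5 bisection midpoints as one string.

+-++-

m = 3.5, g(m) = 5.75 (+); new bracket [3, 3.5]
m = 3.25, g(m) = -0.96875 (−); new bracket [3.25, 3.5]
m = 3.375, g(m) = 2.167969 (+); new bracket [3.25, 3.375]
m = 3.3125, g(m) = 0.5454 (+); new bracket [3.25, 3.3125]
m = 3.28125, g(m) = -0.225 (−); new bracket [3.28125, 3.3125]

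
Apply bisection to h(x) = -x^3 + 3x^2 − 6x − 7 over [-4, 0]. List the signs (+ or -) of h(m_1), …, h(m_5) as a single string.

++--+

midpoint -2: h = 25 > 0 → [-2, 0]
midpoint -1: h = 3 > 0 → [-1, 0]
midpoint -0.5: h = -3.125 < 0 → [-1, -0.5]
midpoint -0.75: h = -0.3906 < 0 → [-1, -0.75]
midpoint -0.875: h = 1.2168 > 0 → [-0.875, -0.75]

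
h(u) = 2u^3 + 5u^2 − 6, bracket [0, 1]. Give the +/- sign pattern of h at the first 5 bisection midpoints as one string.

h(0.5) = -4.5 < 0, so the root lies in [0.5, 1]
h(0.75) = -2.34375 < 0, so the root lies in [0.75, 1]
h(0.875) = -0.832031 < 0, so the root lies in [0.875, 1]
h(0.9375) = 0.0425 > 0, so the root lies in [0.875, 0.9375]
h(0.90625) = -0.405 < 0, so the root lies in [0.90625, 0.9375]

---+-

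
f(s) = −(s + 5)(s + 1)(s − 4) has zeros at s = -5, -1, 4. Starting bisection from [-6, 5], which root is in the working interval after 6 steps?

4

m = -0.5, f(m) = 10.125 (+); new bracket [-0.5, 5]
m = 2.25, f(m) = 41.234375 (+); new bracket [2.25, 5]
m = 3.625, f(m) = 14.958984 (+); new bracket [3.625, 5]
m = 4.3125, f(m) = -15.4602 (−); new bracket [3.625, 4.3125]
m = 3.96875, f(m) = 1.3926 (+); new bracket [3.96875, 4.3125]
m = 4.140625, f(m) = -6.6078 (−); new bracket [3.96875, 4.140625]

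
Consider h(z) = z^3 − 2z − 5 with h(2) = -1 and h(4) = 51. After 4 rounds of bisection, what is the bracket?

m = 3, h(m) = 16 (+); new bracket [2, 3]
m = 2.5, h(m) = 5.625 (+); new bracket [2, 2.5]
m = 2.25, h(m) = 1.890625 (+); new bracket [2, 2.25]
m = 2.125, h(m) = 0.3457 (+); new bracket [2, 2.125]

[2, 2.125]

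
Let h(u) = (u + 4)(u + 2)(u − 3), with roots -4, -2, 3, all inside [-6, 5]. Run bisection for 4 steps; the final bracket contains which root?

3

m = -0.5, h(m) = -18.375 (−); new bracket [-0.5, 5]
m = 2.25, h(m) = -19.921875 (−); new bracket [2.25, 5]
m = 3.625, h(m) = 26.806641 (+); new bracket [2.25, 3.625]
m = 2.9375, h(m) = -2.1409 (−); new bracket [2.9375, 3.625]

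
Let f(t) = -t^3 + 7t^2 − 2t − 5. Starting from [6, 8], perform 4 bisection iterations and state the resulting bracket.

t = 7 gives f = -19, negative; keep [6, 7]
t = 6.5 gives f = 3.125, positive; keep [6.5, 7]
t = 6.75 gives f = -7.109375, negative; keep [6.5, 6.75]
t = 6.625 gives f = -1.791, negative; keep [6.5, 6.625]

[6.5, 6.625]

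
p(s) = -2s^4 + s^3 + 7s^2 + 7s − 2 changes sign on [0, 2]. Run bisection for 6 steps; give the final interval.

[0.21875, 0.25]

s = 1 gives p = 11, positive; keep [0, 1]
s = 0.5 gives p = 3.25, positive; keep [0, 0.5]
s = 0.25 gives p = 0.195312, positive; keep [0, 0.25]
s = 0.125 gives p = -1.0142, negative; keep [0.125, 0.25]
s = 0.1875 gives p = -0.4373, negative; keep [0.1875, 0.25]
s = 0.21875 gives p = -0.1279, negative; keep [0.21875, 0.25]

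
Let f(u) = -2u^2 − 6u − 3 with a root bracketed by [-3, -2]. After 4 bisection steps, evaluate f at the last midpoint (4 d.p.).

0.1797

midpoint -2.5: f = -0.5 < 0 → [-2.5, -2]
midpoint -2.25: f = 0.375 > 0 → [-2.5, -2.25]
midpoint -2.375: f = -0.03125 < 0 → [-2.375, -2.25]
midpoint -2.3125: f = 0.1797 > 0 → [-2.375, -2.3125]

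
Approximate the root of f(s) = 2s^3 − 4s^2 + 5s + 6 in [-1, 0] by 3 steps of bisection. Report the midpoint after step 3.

s = -0.5 gives f = 2.25, positive; keep [-1, -0.5]
s = -0.75 gives f = -0.84375, negative; keep [-0.75, -0.5]
s = -0.625 gives f = 0.824219, positive; keep [-0.75, -0.625]

-0.625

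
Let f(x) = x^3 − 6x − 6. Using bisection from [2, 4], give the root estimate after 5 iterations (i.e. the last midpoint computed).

2.8125

x = 3 gives f = 3, positive; keep [2, 3]
x = 2.5 gives f = -5.375, negative; keep [2.5, 3]
x = 2.75 gives f = -1.703125, negative; keep [2.75, 3]
x = 2.875 gives f = 0.5137, positive; keep [2.75, 2.875]
x = 2.8125 gives f = -0.6277, negative; keep [2.8125, 2.875]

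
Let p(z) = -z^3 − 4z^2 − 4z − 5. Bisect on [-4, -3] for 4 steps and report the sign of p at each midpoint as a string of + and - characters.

z = -3.5 gives p = 2.875, positive; keep [-3.5, -3]
z = -3.25 gives p = 0.078125, positive; keep [-3.25, -3]
z = -3.125 gives p = -1.044922, negative; keep [-3.25, -3.125]
z = -3.1875 gives p = -0.5051, negative; keep [-3.25, -3.1875]

++--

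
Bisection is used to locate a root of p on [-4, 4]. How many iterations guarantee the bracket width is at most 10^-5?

20

Width after n steps is 8/2^n. Need 2^n ≥ 8/10^-5 = 800000.
2^19 = 524288 < 800000 ≤ 2^20 = 1048576, so n = 20.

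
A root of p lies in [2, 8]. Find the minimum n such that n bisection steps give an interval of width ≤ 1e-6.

Width after n steps is 6/2^n. Need 2^n ≥ 6/1e-6 = 6000000.
2^22 = 4194304 < 6000000 ≤ 2^23 = 8388608, so n = 23.

23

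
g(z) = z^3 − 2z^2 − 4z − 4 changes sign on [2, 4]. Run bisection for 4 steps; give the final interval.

z = 3 gives g = -7, negative; keep [3, 4]
z = 3.5 gives g = 0.375, positive; keep [3, 3.5]
z = 3.25 gives g = -3.796875, negative; keep [3.25, 3.5]
z = 3.375 gives g = -1.8379, negative; keep [3.375, 3.5]

[3.375, 3.5]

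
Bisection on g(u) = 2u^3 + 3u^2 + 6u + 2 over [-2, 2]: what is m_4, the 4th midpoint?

g(0) = 2 > 0, so the root lies in [-2, 0]
g(-1) = -3 < 0, so the root lies in [-1, 0]
g(-0.5) = -0.5 < 0, so the root lies in [-0.5, 0]
g(-0.25) = 0.6562 > 0, so the root lies in [-0.5, -0.25]

-0.25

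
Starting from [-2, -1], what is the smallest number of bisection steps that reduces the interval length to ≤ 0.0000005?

Width after n steps is 1/2^n. Need 2^n ≥ 1/0.0000005 = 2000000.
2^20 = 1048576 < 2000000 ≤ 2^21 = 2097152, so n = 21.

21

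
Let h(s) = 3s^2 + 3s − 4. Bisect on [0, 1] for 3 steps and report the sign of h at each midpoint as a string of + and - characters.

--+

h(0.5) = -1.75 < 0, so the root lies in [0.5, 1]
h(0.75) = -0.0625 < 0, so the root lies in [0.75, 1]
h(0.875) = 0.921875 > 0, so the root lies in [0.75, 0.875]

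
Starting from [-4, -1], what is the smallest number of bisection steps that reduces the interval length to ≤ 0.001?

Width after n steps is 3/2^n. Need 2^n ≥ 3/0.001 = 3000.
2^11 = 2048 < 3000 ≤ 2^12 = 4096, so n = 12.

12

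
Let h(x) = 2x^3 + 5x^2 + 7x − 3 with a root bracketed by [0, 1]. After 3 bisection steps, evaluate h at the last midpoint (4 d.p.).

0.4336

h(0.5) = 2 > 0, so the root lies in [0, 0.5]
h(0.25) = -0.90625 < 0, so the root lies in [0.25, 0.5]
h(0.375) = 0.433594 > 0, so the root lies in [0.25, 0.375]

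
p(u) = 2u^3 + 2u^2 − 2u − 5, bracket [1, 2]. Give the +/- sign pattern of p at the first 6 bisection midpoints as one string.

u = 1.5 gives p = 3.25, positive; keep [1, 1.5]
u = 1.25 gives p = -0.46875, negative; keep [1.25, 1.5]
u = 1.375 gives p = 1.230469, positive; keep [1.25, 1.375]
u = 1.3125 gives p = 0.3423, positive; keep [1.25, 1.3125]
u = 1.28125 gives p = -0.0727, negative; keep [1.28125, 1.3125]
u = 1.296875 gives p = 0.1324, positive; keep [1.28125, 1.296875]

+-++-+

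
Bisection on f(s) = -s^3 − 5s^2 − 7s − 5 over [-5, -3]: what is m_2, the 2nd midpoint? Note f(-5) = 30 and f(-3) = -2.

-3.5

midpoint -4: f = 7 > 0 → [-4, -3]
midpoint -3.5: f = 1.125 > 0 → [-3.5, -3]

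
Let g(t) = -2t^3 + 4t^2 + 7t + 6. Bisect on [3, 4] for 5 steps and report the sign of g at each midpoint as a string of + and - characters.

g(3.5) = -6.25 < 0, so the root lies in [3, 3.5]
g(3.25) = 2.34375 > 0, so the root lies in [3.25, 3.5]
g(3.375) = -1.699219 < 0, so the root lies in [3.25, 3.375]
g(3.3125) = 0.3843 > 0, so the root lies in [3.3125, 3.375]
g(3.34375) = -0.6418 < 0, so the root lies in [3.3125, 3.34375]

-+-+-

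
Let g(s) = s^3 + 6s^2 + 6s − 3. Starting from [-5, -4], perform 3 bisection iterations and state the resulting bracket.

[-4.625, -4.5]

m = -4.5, g(m) = 0.375 (+); new bracket [-5, -4.5]
m = -4.75, g(m) = -3.296875 (−); new bracket [-4.75, -4.5]
m = -4.625, g(m) = -1.337891 (−); new bracket [-4.625, -4.5]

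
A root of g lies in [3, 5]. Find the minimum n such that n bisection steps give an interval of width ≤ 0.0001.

Width after n steps is 2/2^n. Need 2^n ≥ 2/0.0001 = 20000.
2^14 = 16384 < 20000 ≤ 2^15 = 32768, so n = 15.

15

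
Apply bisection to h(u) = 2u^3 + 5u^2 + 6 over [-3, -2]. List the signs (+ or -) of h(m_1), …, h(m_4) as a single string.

u = -2.5 gives h = 6, positive; keep [-3, -2.5]
u = -2.75 gives h = 2.21875, positive; keep [-3, -2.75]
u = -2.875 gives h = -0.199219, negative; keep [-2.875, -2.75]
u = -2.8125 gives h = 1.0562, positive; keep [-2.875, -2.8125]

++-+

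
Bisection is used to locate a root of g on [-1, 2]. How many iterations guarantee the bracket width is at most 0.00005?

16

Width after n steps is 3/2^n. Need 2^n ≥ 3/0.00005 = 60000.
2^15 = 32768 < 60000 ≤ 2^16 = 65536, so n = 16.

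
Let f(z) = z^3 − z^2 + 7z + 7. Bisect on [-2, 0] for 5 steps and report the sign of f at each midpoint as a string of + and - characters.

-++-+

z = -1 gives f = -2, negative; keep [-1, 0]
z = -0.5 gives f = 3.125, positive; keep [-1, -0.5]
z = -0.75 gives f = 0.765625, positive; keep [-1, -0.75]
z = -0.875 gives f = -0.5605, negative; keep [-0.875, -0.75]
z = -0.8125 gives f = 0.116, positive; keep [-0.875, -0.8125]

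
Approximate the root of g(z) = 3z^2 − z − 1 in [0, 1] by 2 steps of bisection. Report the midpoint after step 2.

0.75

midpoint 0.5: g = -0.75 < 0 → [0.5, 1]
midpoint 0.75: g = -0.0625 < 0 → [0.75, 1]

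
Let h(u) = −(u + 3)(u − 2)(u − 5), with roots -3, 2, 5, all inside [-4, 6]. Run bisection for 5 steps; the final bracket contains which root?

-3

midpoint 1: h = -16 < 0 → [-4, 1]
midpoint -1.5: h = -34.125 < 0 → [-4, -1.5]
midpoint -2.75: h = -9.203125 < 0 → [-4, -2.75]
midpoint -3.375: h = 16.8809 > 0 → [-3.375, -2.75]
midpoint -3.0625: h = 2.551 > 0 → [-3.0625, -2.75]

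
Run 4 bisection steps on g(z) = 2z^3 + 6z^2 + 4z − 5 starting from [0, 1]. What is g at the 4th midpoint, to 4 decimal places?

g(0.5) = -1.25 < 0, so the root lies in [0.5, 1]
g(0.75) = 2.21875 > 0, so the root lies in [0.5, 0.75]
g(0.625) = 0.332031 > 0, so the root lies in [0.5, 0.625]
g(0.5625) = -0.4956 < 0, so the root lies in [0.5625, 0.625]

-0.4956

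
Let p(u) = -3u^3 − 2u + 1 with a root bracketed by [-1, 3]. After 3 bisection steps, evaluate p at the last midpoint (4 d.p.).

-0.3750

m = 1, p(m) = -4 (−); new bracket [-1, 1]
m = 0, p(m) = 1 (+); new bracket [0, 1]
m = 0.5, p(m) = -0.375 (−); new bracket [0, 0.5]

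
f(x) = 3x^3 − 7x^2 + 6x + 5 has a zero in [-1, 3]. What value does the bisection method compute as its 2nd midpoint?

0

m = 1, f(m) = 7 (+); new bracket [-1, 1]
m = 0, f(m) = 5 (+); new bracket [-1, 0]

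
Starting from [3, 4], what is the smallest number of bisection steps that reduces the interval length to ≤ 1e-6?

20

Width after n steps is 1/2^n. Need 2^n ≥ 1/1e-6 = 1000000.
2^19 = 524288 < 1000000 ≤ 2^20 = 1048576, so n = 20.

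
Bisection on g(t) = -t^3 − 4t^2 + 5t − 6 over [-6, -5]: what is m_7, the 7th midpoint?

t = -5.5 gives g = 11.875, positive; keep [-5.5, -5]
t = -5.25 gives g = 2.203125, positive; keep [-5.25, -5]
t = -5.125 gives g = -2.076172, negative; keep [-5.25, -5.125]
t = -5.1875 gives g = 0.0183, positive; keep [-5.1875, -5.125]
t = -5.15625 gives g = -1.0401, negative; keep [-5.1875, -5.15625]
t = -5.171875 gives g = -0.5137, negative; keep [-5.1875, -5.171875]
t = -5.1796875 gives g = -0.2484, negative; keep [-5.1875, -5.1796875]

-5.1796875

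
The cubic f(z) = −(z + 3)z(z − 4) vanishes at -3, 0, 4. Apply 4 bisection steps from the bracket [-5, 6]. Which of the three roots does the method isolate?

4

z = 0.5 gives f = 6.125, positive; keep [0.5, 6]
z = 3.25 gives f = 15.234375, positive; keep [3.25, 6]
z = 4.625 gives f = -22.041016, negative; keep [3.25, 4.625]
z = 3.9375 gives f = 1.7073, positive; keep [3.9375, 4.625]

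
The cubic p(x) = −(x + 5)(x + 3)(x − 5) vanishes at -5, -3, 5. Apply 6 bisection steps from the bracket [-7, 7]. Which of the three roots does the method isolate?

x = 0 gives p = 75, positive; keep [0, 7]
x = 3.5 gives p = 82.875, positive; keep [3.5, 7]
x = 5.25 gives p = -21.140625, negative; keep [3.5, 5.25]
x = 4.375 gives p = 43.2129, positive; keep [4.375, 5.25]
x = 4.8125 gives p = 14.3738, positive; keep [4.8125, 5.25]
x = 5.03125 gives p = -2.5176, negative; keep [4.8125, 5.03125]

5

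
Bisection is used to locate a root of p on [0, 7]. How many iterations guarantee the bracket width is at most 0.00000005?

28

Width after n steps is 7/2^n. Need 2^n ≥ 7/0.00000005 = 140000000.
2^27 = 134217728 < 140000000 ≤ 2^28 = 268435456, so n = 28.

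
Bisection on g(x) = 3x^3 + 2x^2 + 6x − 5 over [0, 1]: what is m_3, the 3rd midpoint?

midpoint 0.5: g = -1.125 < 0 → [0.5, 1]
midpoint 0.75: g = 1.890625 > 0 → [0.5, 0.75]
midpoint 0.625: g = 0.263672 > 0 → [0.5, 0.625]

0.625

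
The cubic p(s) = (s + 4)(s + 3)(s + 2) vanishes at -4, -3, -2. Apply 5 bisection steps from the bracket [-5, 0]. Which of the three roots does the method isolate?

midpoint -2.5: p = -0.375 < 0 → [-2.5, 0]
midpoint -1.25: p = 3.609375 > 0 → [-2.5, -1.25]
midpoint -1.875: p = 0.298828 > 0 → [-2.5, -1.875]
midpoint -2.1875: p = -0.2761 < 0 → [-2.1875, -1.875]
midpoint -2.03125: p = -0.0596 < 0 → [-2.03125, -1.875]

-2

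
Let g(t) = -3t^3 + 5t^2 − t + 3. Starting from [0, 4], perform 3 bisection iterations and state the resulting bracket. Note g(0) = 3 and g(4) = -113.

[1.5, 2]

g(2) = -3 < 0, so the root lies in [0, 2]
g(1) = 4 > 0, so the root lies in [1, 2]
g(1.5) = 2.625 > 0, so the root lies in [1.5, 2]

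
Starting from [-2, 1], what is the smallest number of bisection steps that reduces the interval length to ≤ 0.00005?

16

Width after n steps is 3/2^n. Need 2^n ≥ 3/0.00005 = 60000.
2^15 = 32768 < 60000 ≤ 2^16 = 65536, so n = 16.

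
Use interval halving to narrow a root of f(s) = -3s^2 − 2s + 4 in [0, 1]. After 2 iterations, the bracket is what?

midpoint 0.5: f = 2.25 > 0 → [0.5, 1]
midpoint 0.75: f = 0.8125 > 0 → [0.75, 1]

[0.75, 1]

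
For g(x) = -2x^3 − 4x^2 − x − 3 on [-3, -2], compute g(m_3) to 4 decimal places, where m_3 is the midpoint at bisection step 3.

0.2539

m = -2.5, g(m) = 5.75 (+); new bracket [-2.5, -2]
m = -2.25, g(m) = 1.78125 (+); new bracket [-2.25, -2]
m = -2.125, g(m) = 0.253906 (+); new bracket [-2.125, -2]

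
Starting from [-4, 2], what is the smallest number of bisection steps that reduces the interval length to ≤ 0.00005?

Width after n steps is 6/2^n. Need 2^n ≥ 6/0.00005 = 120000.
2^16 = 65536 < 120000 ≤ 2^17 = 131072, so n = 17.

17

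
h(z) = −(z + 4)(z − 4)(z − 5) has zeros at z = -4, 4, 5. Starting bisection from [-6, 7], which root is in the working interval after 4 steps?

-4

m = 0.5, h(m) = -70.875 (−); new bracket [-6, 0.5]
m = -2.75, h(m) = -65.390625 (−); new bracket [-6, -2.75]
m = -4.375, h(m) = 29.443359 (+); new bracket [-4.375, -2.75]
m = -3.5625, h(m) = -28.3298 (−); new bracket [-4.375, -3.5625]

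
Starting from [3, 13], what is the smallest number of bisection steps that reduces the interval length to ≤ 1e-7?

27

Width after n steps is 10/2^n. Need 2^n ≥ 10/1e-7 = 100000000.
2^26 = 67108864 < 100000000 ≤ 2^27 = 134217728, so n = 27.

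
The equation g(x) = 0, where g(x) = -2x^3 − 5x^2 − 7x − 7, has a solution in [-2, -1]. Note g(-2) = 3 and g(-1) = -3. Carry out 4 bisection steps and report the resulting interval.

[-1.6875, -1.625]

g(-1.5) = -1 < 0, so the root lies in [-2, -1.5]
g(-1.75) = 0.65625 > 0, so the root lies in [-1.75, -1.5]
g(-1.625) = -0.246094 < 0, so the root lies in [-1.75, -1.625]
g(-1.6875) = 0.1851 > 0, so the root lies in [-1.6875, -1.625]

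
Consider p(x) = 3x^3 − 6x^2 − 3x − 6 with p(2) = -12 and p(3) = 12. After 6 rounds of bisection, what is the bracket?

p(2.5) = -4.125 < 0, so the root lies in [2.5, 3]
p(2.75) = 2.765625 > 0, so the root lies in [2.5, 2.75]
p(2.625) = -0.955078 < 0, so the root lies in [2.625, 2.75]
p(2.6875) = 0.8342 > 0, so the root lies in [2.625, 2.6875]
p(2.65625) = -0.0779 < 0, so the root lies in [2.65625, 2.6875]
p(2.671875) = 0.3738 > 0, so the root lies in [2.65625, 2.671875]

[2.65625, 2.671875]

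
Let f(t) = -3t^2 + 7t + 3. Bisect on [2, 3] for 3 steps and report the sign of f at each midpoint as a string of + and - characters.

+-+

m = 2.5, f(m) = 1.75 (+); new bracket [2.5, 3]
m = 2.75, f(m) = -0.4375 (−); new bracket [2.5, 2.75]
m = 2.625, f(m) = 0.703125 (+); new bracket [2.625, 2.75]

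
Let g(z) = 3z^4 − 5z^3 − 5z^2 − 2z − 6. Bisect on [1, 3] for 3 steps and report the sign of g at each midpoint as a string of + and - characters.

--+

m = 2, g(m) = -22 (−); new bracket [2, 3]
m = 2.5, g(m) = -3.1875 (−); new bracket [2.5, 3]
m = 2.75, g(m) = 18.277344 (+); new bracket [2.5, 2.75]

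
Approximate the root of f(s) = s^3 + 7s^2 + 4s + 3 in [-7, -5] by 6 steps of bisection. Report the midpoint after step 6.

-6.46875

f(-6) = 15 > 0, so the root lies in [-7, -6]
f(-6.5) = -1.875 < 0, so the root lies in [-6.5, -6]
f(-6.25) = 7.296875 > 0, so the root lies in [-6.5, -6.25]
f(-6.375) = 2.9004 > 0, so the root lies in [-6.5, -6.375]
f(-6.4375) = 0.5608 > 0, so the root lies in [-6.5, -6.4375]
f(-6.46875) = -0.645 < 0, so the root lies in [-6.46875, -6.4375]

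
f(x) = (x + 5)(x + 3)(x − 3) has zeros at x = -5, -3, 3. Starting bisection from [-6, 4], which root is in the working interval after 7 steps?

m = -1, f(m) = -32 (−); new bracket [-1, 4]
m = 1.5, f(m) = -43.875 (−); new bracket [1.5, 4]
m = 2.75, f(m) = -11.140625 (−); new bracket [2.75, 4]
m = 3.375, f(m) = 20.0215 (+); new bracket [2.75, 3.375]
m = 3.0625, f(m) = 3.0549 (+); new bracket [2.75, 3.0625]
m = 2.90625, f(m) = -4.3778 (−); new bracket [2.90625, 3.0625]
m = 2.984375, f(m) = -0.7466 (−); new bracket [2.984375, 3.0625]

3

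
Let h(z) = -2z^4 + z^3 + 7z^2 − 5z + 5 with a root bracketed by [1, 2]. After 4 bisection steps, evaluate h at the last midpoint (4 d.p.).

z = 1.5 gives h = 6.5, positive; keep [1.5, 2]
z = 1.75 gives h = 4.289062, positive; keep [1.75, 2]
z = 1.875 gives h = 2.106934, positive; keep [1.875, 2]
z = 1.9375 gives h = 0.6794, positive; keep [1.9375, 2]

0.6794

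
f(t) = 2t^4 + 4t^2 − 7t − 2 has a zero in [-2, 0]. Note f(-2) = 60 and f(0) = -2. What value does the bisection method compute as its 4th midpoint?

-0.125

f(-1) = 11 > 0, so the root lies in [-1, 0]
f(-0.5) = 2.625 > 0, so the root lies in [-0.5, 0]
f(-0.25) = 0.007812 > 0, so the root lies in [-0.25, 0]
f(-0.125) = -1.062 < 0, so the root lies in [-0.25, -0.125]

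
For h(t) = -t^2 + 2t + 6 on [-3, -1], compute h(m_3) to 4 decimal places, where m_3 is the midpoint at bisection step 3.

-0.5625

midpoint -2: h = -2 < 0 → [-2, -1]
midpoint -1.5: h = 0.75 > 0 → [-2, -1.5]
midpoint -1.75: h = -0.5625 < 0 → [-1.75, -1.5]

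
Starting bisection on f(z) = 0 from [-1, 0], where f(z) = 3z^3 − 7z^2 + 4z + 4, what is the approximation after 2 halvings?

m = -0.5, f(m) = -0.125 (−); new bracket [-0.5, 0]
m = -0.25, f(m) = 2.515625 (+); new bracket [-0.5, -0.25]

-0.25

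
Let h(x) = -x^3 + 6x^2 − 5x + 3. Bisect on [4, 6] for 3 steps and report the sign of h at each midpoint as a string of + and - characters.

midpoint 5: h = 3 > 0 → [5, 6]
midpoint 5.5: h = -9.375 < 0 → [5, 5.5]
midpoint 5.25: h = -2.578125 < 0 → [5, 5.25]

+--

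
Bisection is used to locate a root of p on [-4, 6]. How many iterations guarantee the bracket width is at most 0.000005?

21

Width after n steps is 10/2^n. Need 2^n ≥ 10/0.000005 = 2000000.
2^20 = 1048576 < 2000000 ≤ 2^21 = 2097152, so n = 21.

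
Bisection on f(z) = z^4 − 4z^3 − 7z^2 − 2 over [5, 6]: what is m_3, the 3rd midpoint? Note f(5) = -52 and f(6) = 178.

f(5.5) = 35.8125 > 0, so the root lies in [5, 5.5]
f(5.25) = -14.058594 < 0, so the root lies in [5.25, 5.5]
f(5.375) = 9.2854 > 0, so the root lies in [5.25, 5.375]

5.375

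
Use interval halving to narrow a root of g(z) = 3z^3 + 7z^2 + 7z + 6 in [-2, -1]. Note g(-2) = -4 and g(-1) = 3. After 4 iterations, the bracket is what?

[-1.6875, -1.625]

midpoint -1.5: g = 1.125 > 0 → [-2, -1.5]
midpoint -1.75: g = -0.890625 < 0 → [-1.75, -1.5]
midpoint -1.625: g = 0.236328 > 0 → [-1.75, -1.625]
midpoint -1.6875: g = -0.2952 < 0 → [-1.6875, -1.625]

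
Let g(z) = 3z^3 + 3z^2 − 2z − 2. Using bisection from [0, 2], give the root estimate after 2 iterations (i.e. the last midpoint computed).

z = 1 gives g = 2, positive; keep [0, 1]
z = 0.5 gives g = -1.875, negative; keep [0.5, 1]

0.5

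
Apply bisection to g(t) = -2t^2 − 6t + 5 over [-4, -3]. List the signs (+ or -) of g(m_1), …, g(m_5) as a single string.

+-+-+

g(-3.5) = 1.5 > 0, so the root lies in [-4, -3.5]
g(-3.75) = -0.625 < 0, so the root lies in [-3.75, -3.5]
g(-3.625) = 0.46875 > 0, so the root lies in [-3.75, -3.625]
g(-3.6875) = -0.0703 < 0, so the root lies in [-3.6875, -3.625]
g(-3.65625) = 0.2012 > 0, so the root lies in [-3.6875, -3.65625]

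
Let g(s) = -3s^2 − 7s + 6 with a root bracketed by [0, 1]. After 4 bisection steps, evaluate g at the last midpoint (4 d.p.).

-0.2305

m = 0.5, g(m) = 1.75 (+); new bracket [0.5, 1]
m = 0.75, g(m) = -0.9375 (−); new bracket [0.5, 0.75]
m = 0.625, g(m) = 0.453125 (+); new bracket [0.625, 0.75]
m = 0.6875, g(m) = -0.2305 (−); new bracket [0.625, 0.6875]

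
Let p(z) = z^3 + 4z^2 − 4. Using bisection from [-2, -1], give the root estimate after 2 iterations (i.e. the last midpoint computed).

-1.25

midpoint -1.5: p = 1.625 > 0 → [-1.5, -1]
midpoint -1.25: p = 0.296875 > 0 → [-1.25, -1]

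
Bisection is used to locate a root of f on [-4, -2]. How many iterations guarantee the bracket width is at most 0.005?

9

Width after n steps is 2/2^n. Need 2^n ≥ 2/0.005 = 400.
2^8 = 256 < 400 ≤ 2^9 = 512, so n = 9.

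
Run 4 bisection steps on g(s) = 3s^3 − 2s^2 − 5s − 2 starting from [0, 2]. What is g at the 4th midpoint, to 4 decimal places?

s = 1 gives g = -6, negative; keep [1, 2]
s = 1.5 gives g = -3.875, negative; keep [1.5, 2]
s = 1.75 gives g = -0.796875, negative; keep [1.75, 2]
s = 1.875 gives g = 1.3691, positive; keep [1.75, 1.875]

1.3691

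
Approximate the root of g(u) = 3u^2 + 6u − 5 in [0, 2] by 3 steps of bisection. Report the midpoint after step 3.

midpoint 1: g = 4 > 0 → [0, 1]
midpoint 0.5: g = -1.25 < 0 → [0.5, 1]
midpoint 0.75: g = 1.1875 > 0 → [0.5, 0.75]

0.75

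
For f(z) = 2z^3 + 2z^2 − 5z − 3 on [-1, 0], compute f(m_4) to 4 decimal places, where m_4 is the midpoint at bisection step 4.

z = -0.5 gives f = -0.25, negative; keep [-1, -0.5]
z = -0.75 gives f = 1.03125, positive; keep [-0.75, -0.5]
z = -0.625 gives f = 0.417969, positive; keep [-0.625, -0.5]
z = -0.5625 gives f = 0.0894, positive; keep [-0.5625, -0.5]

0.0894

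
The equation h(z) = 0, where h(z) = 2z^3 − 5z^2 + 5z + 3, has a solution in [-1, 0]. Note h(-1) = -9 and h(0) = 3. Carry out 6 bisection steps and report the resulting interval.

[-0.421875, -0.40625]

h(-0.5) = -1 < 0, so the root lies in [-0.5, 0]
h(-0.25) = 1.40625 > 0, so the root lies in [-0.5, -0.25]
h(-0.375) = 0.316406 > 0, so the root lies in [-0.5, -0.375]
h(-0.4375) = -0.312 < 0, so the root lies in [-0.4375, -0.375]
h(-0.40625) = 0.0095 > 0, so the root lies in [-0.4375, -0.40625]
h(-0.421875) = -0.1494 < 0, so the root lies in [-0.421875, -0.40625]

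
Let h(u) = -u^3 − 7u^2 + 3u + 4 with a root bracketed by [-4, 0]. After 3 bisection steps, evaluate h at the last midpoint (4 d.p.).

midpoint -2: h = -22 < 0 → [-2, 0]
midpoint -1: h = -5 < 0 → [-1, 0]
midpoint -0.5: h = 0.875 > 0 → [-1, -0.5]

0.8750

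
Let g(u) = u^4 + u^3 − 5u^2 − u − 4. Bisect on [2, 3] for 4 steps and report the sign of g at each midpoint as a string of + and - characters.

midpoint 2.5: g = 16.9375 > 0 → [2, 2.5]
midpoint 2.25: g = 5.457031 > 0 → [2, 2.25]
midpoint 2.125: g = 1.283447 > 0 → [2, 2.125]
midpoint 2.0625: g = -0.4626 < 0 → [2.0625, 2.125]

+++-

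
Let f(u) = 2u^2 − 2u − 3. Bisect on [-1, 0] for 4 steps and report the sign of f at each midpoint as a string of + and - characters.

midpoint -0.5: f = -1.5 < 0 → [-1, -0.5]
midpoint -0.75: f = -0.375 < 0 → [-1, -0.75]
midpoint -0.875: f = 0.28125 > 0 → [-0.875, -0.75]
midpoint -0.8125: f = -0.0547 < 0 → [-0.875, -0.8125]

--+-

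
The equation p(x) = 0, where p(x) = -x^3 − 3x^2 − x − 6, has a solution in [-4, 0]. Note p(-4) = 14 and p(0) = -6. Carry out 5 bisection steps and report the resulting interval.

[-3.375, -3.25]

m = -2, p(m) = -8 (−); new bracket [-4, -2]
m = -3, p(m) = -3 (−); new bracket [-4, -3]
m = -3.5, p(m) = 3.625 (+); new bracket [-3.5, -3]
m = -3.25, p(m) = -0.1094 (−); new bracket [-3.5, -3.25]
m = -3.375, p(m) = 1.6465 (+); new bracket [-3.375, -3.25]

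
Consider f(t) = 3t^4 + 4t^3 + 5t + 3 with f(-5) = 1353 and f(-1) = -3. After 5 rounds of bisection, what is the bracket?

[-1.75, -1.625]

t = -3 gives f = 123, positive; keep [-3, -1]
t = -2 gives f = 9, positive; keep [-2, -1]
t = -1.5 gives f = -2.8125, negative; keep [-2, -1.5]
t = -1.75 gives f = 0.9492, positive; keep [-1.75, -1.5]
t = -1.625 gives f = -1.3704, negative; keep [-1.75, -1.625]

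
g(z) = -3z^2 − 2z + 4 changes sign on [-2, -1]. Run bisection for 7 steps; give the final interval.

[-1.5390625, -1.53125]

midpoint -1.5: g = 0.25 > 0 → [-2, -1.5]
midpoint -1.75: g = -1.6875 < 0 → [-1.75, -1.5]
midpoint -1.625: g = -0.671875 < 0 → [-1.625, -1.5]
midpoint -1.5625: g = -0.1992 < 0 → [-1.5625, -1.5]
midpoint -1.53125: g = 0.0283 > 0 → [-1.5625, -1.53125]
midpoint -1.546875: g = -0.0847 < 0 → [-1.546875, -1.53125]
midpoint -1.5390625: g = -0.028 < 0 → [-1.5390625, -1.53125]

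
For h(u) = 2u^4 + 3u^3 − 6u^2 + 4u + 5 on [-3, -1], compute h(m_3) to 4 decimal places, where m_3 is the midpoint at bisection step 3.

0.6172

m = -2, h(m) = -19 (−); new bracket [-3, -2]
m = -2.5, h(m) = -11.25 (−); new bracket [-3, -2.5]
m = -2.75, h(m) = 0.617188 (+); new bracket [-2.75, -2.5]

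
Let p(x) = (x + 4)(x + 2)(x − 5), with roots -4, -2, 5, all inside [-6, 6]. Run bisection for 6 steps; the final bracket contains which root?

m = 0, p(m) = -40 (−); new bracket [0, 6]
m = 3, p(m) = -70 (−); new bracket [3, 6]
m = 4.5, p(m) = -27.625 (−); new bracket [4.5, 6]
m = 5.25, p(m) = 16.7656 (+); new bracket [4.5, 5.25]
m = 4.875, p(m) = -7.627 (−); new bracket [4.875, 5.25]
m = 5.0625, p(m) = 4.0002 (+); new bracket [4.875, 5.0625]

5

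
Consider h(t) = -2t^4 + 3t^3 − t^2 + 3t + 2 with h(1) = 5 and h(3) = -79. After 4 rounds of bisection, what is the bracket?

h(2) = -4 < 0, so the root lies in [1, 2]
h(1.5) = 4.25 > 0, so the root lies in [1.5, 2]
h(1.75) = 1.507812 > 0, so the root lies in [1.75, 2]
h(1.875) = -0.8345 < 0, so the root lies in [1.75, 1.875]

[1.75, 1.875]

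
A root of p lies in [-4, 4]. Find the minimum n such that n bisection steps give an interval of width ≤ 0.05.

Width after n steps is 8/2^n. Need 2^n ≥ 8/0.05 = 160.
2^7 = 128 < 160 ≤ 2^8 = 256, so n = 8.

8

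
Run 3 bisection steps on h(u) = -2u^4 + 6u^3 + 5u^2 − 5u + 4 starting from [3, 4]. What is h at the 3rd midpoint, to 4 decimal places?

-7.9653

u = 3.5 gives h = 4.875, positive; keep [3.5, 4]
u = 3.75 gives h = -23.539062, negative; keep [3.5, 3.75]
u = 3.625 gives h = -7.965332, negative; keep [3.5, 3.625]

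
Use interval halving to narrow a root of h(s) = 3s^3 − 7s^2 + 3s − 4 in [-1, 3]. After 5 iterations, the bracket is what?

m = 1, h(m) = -5 (−); new bracket [1, 3]
m = 2, h(m) = -2 (−); new bracket [2, 3]
m = 2.5, h(m) = 6.625 (+); new bracket [2, 2.5]
m = 2.25, h(m) = 1.4844 (+); new bracket [2, 2.25]
m = 2.125, h(m) = -0.4473 (−); new bracket [2.125, 2.25]

[2.125, 2.25]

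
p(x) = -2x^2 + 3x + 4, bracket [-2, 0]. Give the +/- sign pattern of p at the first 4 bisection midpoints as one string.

-++-

x = -1 gives p = -1, negative; keep [-1, 0]
x = -0.5 gives p = 2, positive; keep [-1, -0.5]
x = -0.75 gives p = 0.625, positive; keep [-1, -0.75]
x = -0.875 gives p = -0.1562, negative; keep [-0.875, -0.75]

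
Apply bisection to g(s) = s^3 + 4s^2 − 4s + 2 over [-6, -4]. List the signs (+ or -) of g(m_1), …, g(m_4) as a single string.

-+++

g(-5) = -3 < 0, so the root lies in [-5, -4]
g(-4.5) = 9.875 > 0, so the root lies in [-5, -4.5]
g(-4.75) = 4.078125 > 0, so the root lies in [-5, -4.75]
g(-4.875) = 0.7051 > 0, so the root lies in [-5, -4.875]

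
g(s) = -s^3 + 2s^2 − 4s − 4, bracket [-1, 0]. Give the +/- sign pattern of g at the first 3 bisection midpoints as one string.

-+-

midpoint -0.5: g = -1.375 < 0 → [-1, -0.5]
midpoint -0.75: g = 0.546875 > 0 → [-0.75, -0.5]
midpoint -0.625: g = -0.474609 < 0 → [-0.75, -0.625]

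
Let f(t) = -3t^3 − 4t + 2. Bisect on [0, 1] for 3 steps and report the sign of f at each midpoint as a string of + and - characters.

-++

m = 0.5, f(m) = -0.375 (−); new bracket [0, 0.5]
m = 0.25, f(m) = 0.953125 (+); new bracket [0.25, 0.5]
m = 0.375, f(m) = 0.341797 (+); new bracket [0.375, 0.5]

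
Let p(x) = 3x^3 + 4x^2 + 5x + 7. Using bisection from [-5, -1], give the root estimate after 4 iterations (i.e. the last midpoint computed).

-1.25

midpoint -3: p = -53 < 0 → [-3, -1]
midpoint -2: p = -11 < 0 → [-2, -1]
midpoint -1.5: p = -1.625 < 0 → [-1.5, -1]
midpoint -1.25: p = 1.1406 > 0 → [-1.5, -1.25]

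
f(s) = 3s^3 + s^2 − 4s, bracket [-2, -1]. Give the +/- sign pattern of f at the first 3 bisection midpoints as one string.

-+-

f(-1.5) = -1.875 < 0, so the root lies in [-1.5, -1]
f(-1.25) = 0.703125 > 0, so the root lies in [-1.5, -1.25]
f(-1.375) = -0.408203 < 0, so the root lies in [-1.375, -1.25]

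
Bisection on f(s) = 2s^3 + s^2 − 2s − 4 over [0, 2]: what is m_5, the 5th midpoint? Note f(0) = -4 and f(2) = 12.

midpoint 1: f = -3 < 0 → [1, 2]
midpoint 1.5: f = 2 > 0 → [1, 1.5]
midpoint 1.25: f = -1.03125 < 0 → [1.25, 1.5]
midpoint 1.375: f = 0.3398 > 0 → [1.25, 1.375]
midpoint 1.3125: f = -0.3804 < 0 → [1.3125, 1.375]

1.3125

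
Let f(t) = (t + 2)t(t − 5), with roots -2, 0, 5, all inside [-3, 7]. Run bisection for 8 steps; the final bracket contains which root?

t = 2 gives f = -24, negative; keep [2, 7]
t = 4.5 gives f = -14.625, negative; keep [4.5, 7]
t = 5.75 gives f = 33.421875, positive; keep [4.5, 5.75]
t = 5.125 gives f = 4.5645, positive; keep [4.5, 5.125]
t = 4.8125 gives f = -6.1472, negative; keep [4.8125, 5.125]
t = 4.96875 gives f = -1.0821, negative; keep [4.96875, 5.125]
t = 5.046875 gives f = 1.6671, positive; keep [4.96875, 5.046875]
t = 5.0078125 gives f = 0.2742, positive; keep [4.96875, 5.0078125]

5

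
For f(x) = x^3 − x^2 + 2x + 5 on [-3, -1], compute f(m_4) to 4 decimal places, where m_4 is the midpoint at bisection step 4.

0.0605

midpoint -2: f = -11 < 0 → [-2, -1]
midpoint -1.5: f = -3.625 < 0 → [-1.5, -1]
midpoint -1.25: f = -1.015625 < 0 → [-1.25, -1]
midpoint -1.125: f = 0.0605 > 0 → [-1.25, -1.125]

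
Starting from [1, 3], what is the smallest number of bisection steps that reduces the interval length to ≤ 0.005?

9

Width after n steps is 2/2^n. Need 2^n ≥ 2/0.005 = 400.
2^8 = 256 < 400 ≤ 2^9 = 512, so n = 9.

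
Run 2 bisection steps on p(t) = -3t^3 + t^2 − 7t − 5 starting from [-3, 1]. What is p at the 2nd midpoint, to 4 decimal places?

-5.0000

p(-1) = 6 > 0, so the root lies in [-1, 1]
p(0) = -5 < 0, so the root lies in [-1, 0]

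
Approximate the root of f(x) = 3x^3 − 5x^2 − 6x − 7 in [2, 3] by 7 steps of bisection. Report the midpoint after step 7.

x = 2.5 gives f = -6.375, negative; keep [2.5, 3]
x = 2.75 gives f = 1.078125, positive; keep [2.5, 2.75]
x = 2.625 gives f = -2.939453, negative; keep [2.625, 2.75]
x = 2.6875 gives f = -1.0056, negative; keep [2.6875, 2.75]
x = 2.71875 gives f = 0.0172, positive; keep [2.6875, 2.71875]
x = 2.703125 gives f = -0.4989, negative; keep [2.703125, 2.71875]
x = 2.7109375 gives f = -0.242, negative; keep [2.7109375, 2.71875]

2.7109375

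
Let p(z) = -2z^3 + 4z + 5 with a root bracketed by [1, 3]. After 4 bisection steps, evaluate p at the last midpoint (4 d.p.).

-0.6836

midpoint 2: p = -3 < 0 → [1, 2]
midpoint 1.5: p = 4.25 > 0 → [1.5, 2]
midpoint 1.75: p = 1.28125 > 0 → [1.75, 2]
midpoint 1.875: p = -0.6836 < 0 → [1.75, 1.875]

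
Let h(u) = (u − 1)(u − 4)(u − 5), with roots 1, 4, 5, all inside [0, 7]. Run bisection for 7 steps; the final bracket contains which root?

u = 3.5 gives h = 1.875, positive; keep [0, 3.5]
u = 1.75 gives h = 5.484375, positive; keep [0, 1.75]
u = 0.875 gives h = -1.611328, negative; keep [0.875, 1.75]
u = 1.3125 gives h = 3.0969, positive; keep [0.875, 1.3125]
u = 1.09375 gives h = 1.0643, positive; keep [0.875, 1.09375]
u = 0.984375 gives h = -0.1892, negative; keep [0.984375, 1.09375]
u = 1.0390625 gives h = 0.4581, positive; keep [0.984375, 1.0390625]

1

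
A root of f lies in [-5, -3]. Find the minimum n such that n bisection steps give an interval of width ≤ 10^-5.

18

Width after n steps is 2/2^n. Need 2^n ≥ 2/10^-5 = 200000.
2^17 = 131072 < 200000 ≤ 2^18 = 262144, so n = 18.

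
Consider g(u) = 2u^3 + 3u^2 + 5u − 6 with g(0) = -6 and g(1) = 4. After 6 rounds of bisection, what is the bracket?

g(0.5) = -2.5 < 0, so the root lies in [0.5, 1]
g(0.75) = 0.28125 > 0, so the root lies in [0.5, 0.75]
g(0.625) = -1.214844 < 0, so the root lies in [0.625, 0.75]
g(0.6875) = -0.4946 < 0, so the root lies in [0.6875, 0.75]
g(0.71875) = -0.1138 < 0, so the root lies in [0.71875, 0.75]
g(0.734375) = 0.0819 > 0, so the root lies in [0.71875, 0.734375]

[0.71875, 0.734375]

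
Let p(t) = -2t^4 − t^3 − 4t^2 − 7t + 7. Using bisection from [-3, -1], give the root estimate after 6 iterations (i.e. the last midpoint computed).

midpoint -2: p = -19 < 0 → [-2, -1]
midpoint -1.5: p = 1.75 > 0 → [-2, -1.5]
midpoint -1.75: p = -6.398438 < 0 → [-1.75, -1.5]
midpoint -1.625: p = -1.8423 < 0 → [-1.625, -1.5]
midpoint -1.5625: p = 0.0656 > 0 → [-1.625, -1.5625]
midpoint -1.59375: p = -0.8593 < 0 → [-1.59375, -1.5625]

-1.59375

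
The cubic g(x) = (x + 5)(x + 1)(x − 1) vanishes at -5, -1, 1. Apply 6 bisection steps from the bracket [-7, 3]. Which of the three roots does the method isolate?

-5

m = -2, g(m) = 9 (+); new bracket [-7, -2]
m = -4.5, g(m) = 9.625 (+); new bracket [-7, -4.5]
m = -5.75, g(m) = -24.046875 (−); new bracket [-5.75, -4.5]
m = -5.125, g(m) = -3.1582 (−); new bracket [-5.125, -4.5]
m = -4.8125, g(m) = 4.155 (+); new bracket [-5.125, -4.8125]
m = -4.96875, g(m) = 0.7403 (+); new bracket [-5.125, -4.96875]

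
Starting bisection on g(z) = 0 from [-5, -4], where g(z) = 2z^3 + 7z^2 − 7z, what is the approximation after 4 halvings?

g(-4.5) = -9 < 0, so the root lies in [-4.5, -4]
g(-4.25) = 2.65625 > 0, so the root lies in [-4.5, -4.25]
g(-4.375) = -2.871094 < 0, so the root lies in [-4.375, -4.25]
g(-4.3125) = -0.0337 < 0, so the root lies in [-4.3125, -4.25]

-4.3125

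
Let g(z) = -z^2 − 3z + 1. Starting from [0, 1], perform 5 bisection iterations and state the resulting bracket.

midpoint 0.5: g = -0.75 < 0 → [0, 0.5]
midpoint 0.25: g = 0.1875 > 0 → [0.25, 0.5]
midpoint 0.375: g = -0.265625 < 0 → [0.25, 0.375]
midpoint 0.3125: g = -0.0352 < 0 → [0.25, 0.3125]
midpoint 0.28125: g = 0.0771 > 0 → [0.28125, 0.3125]

[0.28125, 0.3125]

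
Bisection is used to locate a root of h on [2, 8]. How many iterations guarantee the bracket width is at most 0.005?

Width after n steps is 6/2^n. Need 2^n ≥ 6/0.005 = 1200.
2^10 = 1024 < 1200 ≤ 2^11 = 2048, so n = 11.

11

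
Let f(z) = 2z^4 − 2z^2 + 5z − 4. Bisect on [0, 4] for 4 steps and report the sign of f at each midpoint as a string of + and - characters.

++--

z = 2 gives f = 30, positive; keep [0, 2]
z = 1 gives f = 1, positive; keep [0, 1]
z = 0.5 gives f = -1.875, negative; keep [0.5, 1]
z = 0.75 gives f = -0.7422, negative; keep [0.75, 1]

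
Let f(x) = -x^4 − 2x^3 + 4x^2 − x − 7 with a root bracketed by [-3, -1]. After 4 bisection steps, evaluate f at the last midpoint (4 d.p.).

0.4333

m = -2, f(m) = 11 (+); new bracket [-2, -1]
m = -1.5, f(m) = 5.1875 (+); new bracket [-1.5, -1]
m = -1.25, f(m) = 1.964844 (+); new bracket [-1.25, -1]
m = -1.125, f(m) = 0.4333 (+); new bracket [-1.125, -1]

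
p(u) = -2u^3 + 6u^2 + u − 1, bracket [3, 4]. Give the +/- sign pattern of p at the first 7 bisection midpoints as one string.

---++-+

u = 3.5 gives p = -9.75, negative; keep [3, 3.5]
u = 3.25 gives p = -3.03125, negative; keep [3, 3.25]
u = 3.125 gives p = -0.316406, negative; keep [3, 3.125]
u = 3.0625 gives p = 0.8901, positive; keep [3.0625, 3.125]
u = 3.09375 gives p = 0.2991, positive; keep [3.09375, 3.125]
u = 3.109375 gives p = -0.0055, negative; keep [3.09375, 3.109375]
u = 3.1015625 gives p = 0.1476, positive; keep [3.1015625, 3.109375]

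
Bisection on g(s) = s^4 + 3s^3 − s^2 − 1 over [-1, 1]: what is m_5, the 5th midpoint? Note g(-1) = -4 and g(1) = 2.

m = 0, g(m) = -1 (−); new bracket [0, 1]
m = 0.5, g(m) = -0.8125 (−); new bracket [0.5, 1]
m = 0.75, g(m) = 0.019531 (+); new bracket [0.5, 0.75]
m = 0.625, g(m) = -0.5056 (−); new bracket [0.625, 0.75]
m = 0.6875, g(m) = -0.2744 (−); new bracket [0.6875, 0.75]

0.6875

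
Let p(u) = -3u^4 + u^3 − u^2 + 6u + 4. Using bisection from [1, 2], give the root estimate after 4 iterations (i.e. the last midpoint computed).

1.4375

p(1.5) = -1.0625 < 0, so the root lies in [1, 1.5]
p(1.25) = 4.566406 > 0, so the root lies in [1.25, 1.5]
p(1.375) = 2.235596 > 0, so the root lies in [1.375, 1.5]
p(1.4375) = 0.7189 > 0, so the root lies in [1.4375, 1.5]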